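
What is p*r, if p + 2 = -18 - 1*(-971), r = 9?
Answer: 8559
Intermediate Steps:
p = 951 (p = -2 + (-18 - 1*(-971)) = -2 + (-18 + 971) = -2 + 953 = 951)
p*r = 951*9 = 8559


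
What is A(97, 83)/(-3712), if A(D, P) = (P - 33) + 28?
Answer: -39/1856 ≈ -0.021013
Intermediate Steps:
A(D, P) = -5 + P (A(D, P) = (-33 + P) + 28 = -5 + P)
A(97, 83)/(-3712) = (-5 + 83)/(-3712) = 78*(-1/3712) = -39/1856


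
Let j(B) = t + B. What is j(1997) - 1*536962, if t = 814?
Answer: -534151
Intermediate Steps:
j(B) = 814 + B
j(1997) - 1*536962 = (814 + 1997) - 1*536962 = 2811 - 536962 = -534151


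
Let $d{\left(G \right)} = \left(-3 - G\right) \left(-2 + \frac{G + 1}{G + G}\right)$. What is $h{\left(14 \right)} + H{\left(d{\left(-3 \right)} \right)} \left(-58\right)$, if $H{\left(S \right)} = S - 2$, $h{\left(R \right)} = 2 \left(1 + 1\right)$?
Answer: $120$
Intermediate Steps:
$h{\left(R \right)} = 4$ ($h{\left(R \right)} = 2 \cdot 2 = 4$)
$d{\left(G \right)} = \left(-3 - G\right) \left(-2 + \frac{1 + G}{2 G}\right)$
$H{\left(S \right)} = -2 + S$
$h{\left(14 \right)} + H{\left(d{\left(-3 \right)} \right)} \left(-58\right) = 4 + \left(-2 + \frac{-3 - 3 \left(8 + 3 \left(-3\right)\right)}{2 \left(-3\right)}\right) \left(-58\right) = 4 + \left(-2 + \frac{1}{2} \left(- \frac{1}{3}\right) \left(-3 - 3 \left(8 - 9\right)\right)\right) \left(-58\right) = 4 + \left(-2 + \frac{1}{2} \left(- \frac{1}{3}\right) \left(-3 - -3\right)\right) \left(-58\right) = 4 + \left(-2 + \frac{1}{2} \left(- \frac{1}{3}\right) \left(-3 + 3\right)\right) \left(-58\right) = 4 + \left(-2 + \frac{1}{2} \left(- \frac{1}{3}\right) 0\right) \left(-58\right) = 4 + \left(-2 + 0\right) \left(-58\right) = 4 - -116 = 4 + 116 = 120$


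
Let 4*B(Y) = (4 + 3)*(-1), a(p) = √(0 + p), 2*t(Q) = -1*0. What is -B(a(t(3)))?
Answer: 7/4 ≈ 1.7500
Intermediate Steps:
t(Q) = 0 (t(Q) = (-1*0)/2 = (½)*0 = 0)
a(p) = √p
B(Y) = -7/4 (B(Y) = ((4 + 3)*(-1))/4 = (7*(-1))/4 = (¼)*(-7) = -7/4)
-B(a(t(3))) = -1*(-7/4) = 7/4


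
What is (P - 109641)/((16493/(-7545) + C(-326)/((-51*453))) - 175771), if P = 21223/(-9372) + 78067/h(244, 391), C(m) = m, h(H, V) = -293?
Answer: 5845491783824377485/9348406801973254136 ≈ 0.62529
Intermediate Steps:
P = -737862263/2745996 (P = 21223/(-9372) + 78067/(-293) = 21223*(-1/9372) + 78067*(-1/293) = -21223/9372 - 78067/293 = -737862263/2745996 ≈ -268.70)
(P - 109641)/((16493/(-7545) + C(-326)/((-51*453))) - 175771) = (-737862263/2745996 - 109641)/((16493/(-7545) - 326/((-51*453))) - 175771) = -301811609699/(2745996*((16493*(-1/7545) - 326/(-23103)) - 175771)) = -301811609699/(2745996*((-16493/7545 - 326*(-1/23103)) - 175771)) = -301811609699/(2745996*((-16493/7545 + 326/23103) - 175771)) = -301811609699/(2745996*(-126192703/58104045 - 175771)) = -301811609699/(2745996*(-10213132286398/58104045)) = -301811609699/2745996*(-58104045/10213132286398) = 5845491783824377485/9348406801973254136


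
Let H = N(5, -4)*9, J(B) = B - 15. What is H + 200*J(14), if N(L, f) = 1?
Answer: -191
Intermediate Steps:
J(B) = -15 + B
H = 9 (H = 1*9 = 9)
H + 200*J(14) = 9 + 200*(-15 + 14) = 9 + 200*(-1) = 9 - 200 = -191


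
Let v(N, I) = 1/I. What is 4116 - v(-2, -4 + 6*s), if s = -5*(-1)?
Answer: 107015/26 ≈ 4116.0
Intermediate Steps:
s = 5
4116 - v(-2, -4 + 6*s) = 4116 - 1/(-4 + 6*5) = 4116 - 1/(-4 + 30) = 4116 - 1/26 = 107015/26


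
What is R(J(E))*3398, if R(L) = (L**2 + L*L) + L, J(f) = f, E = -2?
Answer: 20388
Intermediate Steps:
R(L) = L + 2*L**2 (R(L) = (L**2 + L**2) + L = 2*L**2 + L = L + 2*L**2)
R(J(E))*3398 = -2*(1 + 2*(-2))*3398 = -2*(1 - 4)*3398 = -2*(-3)*3398 = 6*3398 = 20388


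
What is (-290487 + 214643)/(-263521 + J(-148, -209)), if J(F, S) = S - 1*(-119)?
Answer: 75844/263611 ≈ 0.28771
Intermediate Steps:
J(F, S) = 119 + S (J(F, S) = S + 119 = 119 + S)
(-290487 + 214643)/(-263521 + J(-148, -209)) = (-290487 + 214643)/(-263521 + (119 - 209)) = -75844/(-263521 - 90) = -75844/(-263611) = -75844*(-1/263611) = 75844/263611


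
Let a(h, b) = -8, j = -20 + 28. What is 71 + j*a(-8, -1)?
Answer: 7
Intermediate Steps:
j = 8
71 + j*a(-8, -1) = 71 + 8*(-8) = 71 - 64 = 7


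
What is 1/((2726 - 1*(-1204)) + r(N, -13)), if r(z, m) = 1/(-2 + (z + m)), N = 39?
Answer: 24/94321 ≈ 0.00025445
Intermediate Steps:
r(z, m) = 1/(-2 + m + z) (r(z, m) = 1/(-2 + (m + z)) = 1/(-2 + m + z))
1/((2726 - 1*(-1204)) + r(N, -13)) = 1/((2726 - 1*(-1204)) + 1/(-2 - 13 + 39)) = 1/((2726 + 1204) + 1/24) = 1/(3930 + 1/24) = 1/(94321/24) = 24/94321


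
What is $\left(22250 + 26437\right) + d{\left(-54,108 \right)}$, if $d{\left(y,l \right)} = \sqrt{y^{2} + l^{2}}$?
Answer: $48687 + 54 \sqrt{5} \approx 48808.0$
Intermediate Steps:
$d{\left(y,l \right)} = \sqrt{l^{2} + y^{2}}$
$\left(22250 + 26437\right) + d{\left(-54,108 \right)} = \left(22250 + 26437\right) + \sqrt{108^{2} + \left(-54\right)^{2}} = 48687 + \sqrt{11664 + 2916} = 48687 + \sqrt{14580} = 48687 + 54 \sqrt{5}$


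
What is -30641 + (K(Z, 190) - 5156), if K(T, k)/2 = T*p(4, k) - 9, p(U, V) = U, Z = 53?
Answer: -35391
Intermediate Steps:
K(T, k) = -18 + 8*T (K(T, k) = 2*(T*4 - 9) = 2*(4*T - 9) = 2*(-9 + 4*T) = -18 + 8*T)
-30641 + (K(Z, 190) - 5156) = -30641 + ((-18 + 8*53) - 5156) = -30641 + ((-18 + 424) - 5156) = -30641 + (406 - 5156) = -30641 - 4750 = -35391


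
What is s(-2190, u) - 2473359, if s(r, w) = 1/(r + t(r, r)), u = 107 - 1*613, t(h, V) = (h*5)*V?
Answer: -59306968843289/23978310 ≈ -2.4734e+6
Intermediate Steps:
t(h, V) = 5*V*h (t(h, V) = (5*h)*V = 5*V*h)
u = -506 (u = 107 - 613 = -506)
s(r, w) = 1/(r + 5*r**2) (s(r, w) = 1/(r + 5*r*r) = 1/(r + 5*r**2))
s(-2190, u) - 2473359 = 1/((-2190)*(1 + 5*(-2190))) - 2473359 = -1/(2190*(1 - 10950)) - 2473359 = -1/2190/(-10949) - 2473359 = -1/2190*(-1/10949) - 2473359 = 1/23978310 - 2473359 = -59306968843289/23978310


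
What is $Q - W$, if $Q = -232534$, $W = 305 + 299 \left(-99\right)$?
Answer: $-203238$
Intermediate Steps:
$W = -29296$ ($W = 305 - 29601 = -29296$)
$Q - W = -232534 - -29296 = -232534 + 29296 = -203238$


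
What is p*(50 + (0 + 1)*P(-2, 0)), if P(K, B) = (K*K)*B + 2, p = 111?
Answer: 5772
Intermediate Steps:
P(K, B) = 2 + B*K² (P(K, B) = K²*B + 2 = B*K² + 2 = 2 + B*K²)
p*(50 + (0 + 1)*P(-2, 0)) = 111*(50 + (0 + 1)*(2 + 0*(-2)²)) = 111*(50 + 1*(2 + 0*4)) = 111*(50 + 1*(2 + 0)) = 111*(50 + 1*2) = 111*(50 + 2) = 111*52 = 5772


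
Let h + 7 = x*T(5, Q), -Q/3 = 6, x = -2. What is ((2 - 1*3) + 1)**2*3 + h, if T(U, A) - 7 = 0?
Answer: -21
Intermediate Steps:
Q = -18 (Q = -3*6 = -18)
T(U, A) = 7 (T(U, A) = 7 + 0 = 7)
h = -21 (h = -7 - 2*7 = -7 - 14 = -21)
((2 - 1*3) + 1)**2*3 + h = ((2 - 1*3) + 1)**2*3 - 21 = ((2 - 3) + 1)**2*3 - 21 = (-1 + 1)**2*3 - 21 = 0**2*3 - 21 = 0*3 - 21 = 0 - 21 = -21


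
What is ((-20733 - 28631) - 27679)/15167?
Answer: -77043/15167 ≈ -5.0796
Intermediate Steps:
((-20733 - 28631) - 27679)/15167 = (-49364 - 27679)*(1/15167) = -77043*1/15167 = -77043/15167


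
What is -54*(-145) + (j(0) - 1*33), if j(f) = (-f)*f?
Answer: 7797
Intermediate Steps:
j(f) = -f²
-54*(-145) + (j(0) - 1*33) = -54*(-145) + (-1*0² - 1*33) = 7830 + (-1*0 - 33) = 7830 + (0 - 33) = 7830 - 33 = 7797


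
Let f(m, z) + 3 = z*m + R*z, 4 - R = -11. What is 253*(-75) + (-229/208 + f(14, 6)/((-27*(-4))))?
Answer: -11840099/624 ≈ -18975.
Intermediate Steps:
R = 15 (R = 4 - 1*(-11) = 4 + 11 = 15)
f(m, z) = -3 + 15*z + m*z (f(m, z) = -3 + (z*m + 15*z) = -3 + (m*z + 15*z) = -3 + (15*z + m*z) = -3 + 15*z + m*z)
253*(-75) + (-229/208 + f(14, 6)/((-27*(-4)))) = 253*(-75) + (-229/208 + (-3 + 15*6 + 14*6)/((-27*(-4)))) = -18975 + (-229*1/208 + (-3 + 90 + 84)/108) = -18975 + (-229/208 + 171*(1/108)) = -18975 + (-229/208 + 19/12) = -18975 + 301/624 = -11840099/624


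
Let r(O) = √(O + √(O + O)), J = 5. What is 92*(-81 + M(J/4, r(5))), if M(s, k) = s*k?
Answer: -7452 + 115*√(5 + √10) ≈ -7123.4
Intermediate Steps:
r(O) = √(O + √2*√O) (r(O) = √(O + √(2*O)) = √(O + √2*√O))
M(s, k) = k*s
92*(-81 + M(J/4, r(5))) = 92*(-81 + √(5 + √2*√5)*(5/4)) = 92*(-81 + √(5 + √10)*(5*(¼))) = 92*(-81 + √(5 + √10)*(5/4)) = 92*(-81 + 5*√(5 + √10)/4) = -7452 + 115*√(5 + √10)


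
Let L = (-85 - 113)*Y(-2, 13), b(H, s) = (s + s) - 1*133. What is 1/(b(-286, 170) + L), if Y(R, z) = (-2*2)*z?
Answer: 1/10503 ≈ 9.5211e-5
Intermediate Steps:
b(H, s) = -133 + 2*s (b(H, s) = 2*s - 133 = -133 + 2*s)
Y(R, z) = -4*z
L = 10296 (L = (-85 - 113)*(-4*13) = -198*(-52) = 10296)
1/(b(-286, 170) + L) = 1/((-133 + 2*170) + 10296) = 1/((-133 + 340) + 10296) = 1/(207 + 10296) = 1/10503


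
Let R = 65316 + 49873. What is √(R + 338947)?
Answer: 2*√113534 ≈ 673.90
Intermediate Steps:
R = 115189
√(R + 338947) = √(115189 + 338947) = √454136 = 2*√113534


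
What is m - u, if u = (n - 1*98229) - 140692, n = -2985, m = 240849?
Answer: 482755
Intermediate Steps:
u = -241906 (u = (-2985 - 1*98229) - 140692 = (-2985 - 98229) - 140692 = -101214 - 140692 = -241906)
m - u = 240849 - 1*(-241906) = 240849 + 241906 = 482755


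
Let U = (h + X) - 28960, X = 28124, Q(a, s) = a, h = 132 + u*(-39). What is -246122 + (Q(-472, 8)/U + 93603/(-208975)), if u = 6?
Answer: -24122233363257/98009275 ≈ -2.4612e+5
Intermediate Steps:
h = -102 (h = 132 + 6*(-39) = 132 - 234 = -102)
U = -938 (U = (-102 + 28124) - 28960 = 28022 - 28960 = -938)
-246122 + (Q(-472, 8)/U + 93603/(-208975)) = -246122 + (-472/(-938) + 93603/(-208975)) = -246122 + (-472*(-1/938) + 93603*(-1/208975)) = -246122 + (236/469 - 93603/208975) = -246122 + 5418293/98009275 = -24122233363257/98009275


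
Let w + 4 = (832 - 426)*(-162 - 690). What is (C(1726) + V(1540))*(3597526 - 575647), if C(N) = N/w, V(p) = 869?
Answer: 454187322801681/172958 ≈ 2.6260e+9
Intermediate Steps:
w = -345916 (w = -4 + (832 - 426)*(-162 - 690) = -4 + 406*(-852) = -4 - 345912 = -345916)
C(N) = -N/345916 (C(N) = N/(-345916) = N*(-1/345916) = -N/345916)
(C(1726) + V(1540))*(3597526 - 575647) = (-1/345916*1726 + 869)*(3597526 - 575647) = (-863/172958 + 869)*3021879 = (150299639/172958)*3021879 = 454187322801681/172958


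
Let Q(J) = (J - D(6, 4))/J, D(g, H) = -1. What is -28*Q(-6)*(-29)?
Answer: 2030/3 ≈ 676.67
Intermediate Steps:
Q(J) = (1 + J)/J (Q(J) = (J - 1*(-1))/J = (J + 1)/J = (1 + J)/J)
-28*Q(-6)*(-29) = -28*(1 - 6)/(-6)*(-29) = -(-14)*(-5)/3*(-29) = -28*5/6*(-29) = -70/3*(-29) = 2030/3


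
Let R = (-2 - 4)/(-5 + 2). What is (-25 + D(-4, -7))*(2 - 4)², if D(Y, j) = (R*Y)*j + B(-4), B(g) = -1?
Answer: 120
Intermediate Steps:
R = 2 (R = -6/(-3) = -6*(-⅓) = 2)
D(Y, j) = -1 + 2*Y*j (D(Y, j) = (2*Y)*j - 1 = 2*Y*j - 1 = -1 + 2*Y*j)
(-25 + D(-4, -7))*(2 - 4)² = (-25 + (-1 + 2*(-4)*(-7)))*(2 - 4)² = (-25 + (-1 + 56))*(-2)² = (-25 + 55)*4 = 30*4 = 120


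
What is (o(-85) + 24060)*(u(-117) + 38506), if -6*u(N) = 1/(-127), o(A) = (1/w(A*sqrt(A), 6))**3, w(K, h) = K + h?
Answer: 29341573*(265960058039*I + 1255726166700*sqrt(85))/(762*(11054034*I + 52191445*sqrt(85))) ≈ 9.2645e+8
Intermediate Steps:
o(A) = (6 + A**(3/2))**(-3) (o(A) = (1/(A*sqrt(A) + 6))**3 = (1/(A**(3/2) + 6))**3 = (1/(6 + A**(3/2)))**3 = (6 + A**(3/2))**(-3))
u(N) = 1/762 (u(N) = -1/6/(-127) = -1/6*(-1/127) = 1/762)
(o(-85) + 24060)*(u(-117) + 38506) = ((6 + (-85)**(3/2))**(-3) + 24060)*(1/762 + 38506) = ((6 - 85*I*sqrt(85))**(-3) + 24060)*(29341573/762) = (24060 + (6 - 85*I*sqrt(85))**(-3))*(29341573/762) = 117659707730/127 + 29341573/(762*(6 - 85*I*sqrt(85))**3)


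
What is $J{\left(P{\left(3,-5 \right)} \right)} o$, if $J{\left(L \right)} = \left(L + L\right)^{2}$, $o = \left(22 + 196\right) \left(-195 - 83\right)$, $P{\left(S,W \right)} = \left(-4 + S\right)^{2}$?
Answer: $-242416$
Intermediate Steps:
$o = -60604$ ($o = 218 \left(-278\right) = -60604$)
$J{\left(L \right)} = 4 L^{2}$ ($J{\left(L \right)} = \left(2 L\right)^{2} = 4 L^{2}$)
$J{\left(P{\left(3,-5 \right)} \right)} o = 4 \left(\left(-4 + 3\right)^{2}\right)^{2} \left(-60604\right) = 4 \left(\left(-1\right)^{2}\right)^{2} \left(-60604\right) = 4 \cdot 1^{2} \left(-60604\right) = 4 \cdot 1 \left(-60604\right) = 4 \left(-60604\right) = -242416$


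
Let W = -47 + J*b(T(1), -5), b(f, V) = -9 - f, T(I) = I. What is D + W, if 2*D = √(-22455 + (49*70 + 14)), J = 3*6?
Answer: -227 + I*√19011/2 ≈ -227.0 + 68.94*I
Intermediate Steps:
J = 18
D = I*√19011/2 (D = √(-22455 + (49*70 + 14))/2 = √(-22455 + (3430 + 14))/2 = √(-22455 + 3444)/2 = √(-19011)/2 = (I*√19011)/2 = I*√19011/2 ≈ 68.94*I)
W = -227 (W = -47 + 18*(-9 - 1*1) = -47 + 18*(-9 - 1) = -47 + 18*(-10) = -47 - 180 = -227)
D + W = I*√19011/2 - 227 = -227 + I*√19011/2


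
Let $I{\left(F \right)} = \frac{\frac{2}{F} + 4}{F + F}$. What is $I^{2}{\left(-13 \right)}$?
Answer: $\frac{625}{28561} \approx 0.021883$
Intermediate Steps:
$I{\left(F \right)} = \frac{4 + \frac{2}{F}}{2 F}$
$I^{2}{\left(-13 \right)} = \left(\frac{1 + 2 \left(-13\right)}{169}\right)^{2} = \left(\frac{1 - 26}{169}\right)^{2} = \left(\frac{1}{169} \left(-25\right)\right)^{2} = \left(- \frac{25}{169}\right)^{2} = \frac{625}{28561}$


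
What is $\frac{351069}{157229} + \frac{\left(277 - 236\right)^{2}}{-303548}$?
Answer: $\frac{106301990863}{47726548492} \approx 2.2273$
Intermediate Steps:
$\frac{351069}{157229} + \frac{\left(277 - 236\right)^{2}}{-303548} = 351069 \cdot \frac{1}{157229} + 41^{2} \left(- \frac{1}{303548}\right) = \frac{351069}{157229} + 1681 \left(- \frac{1}{303548}\right) = \frac{351069}{157229} - \frac{1681}{303548} = \frac{106301990863}{47726548492}$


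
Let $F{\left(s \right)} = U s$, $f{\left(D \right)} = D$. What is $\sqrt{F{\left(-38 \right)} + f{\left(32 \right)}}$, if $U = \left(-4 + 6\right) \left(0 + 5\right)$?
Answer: $2 i \sqrt{87} \approx 18.655 i$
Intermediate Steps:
$U = 10$ ($U = 2 \cdot 5 = 10$)
$F{\left(s \right)} = 10 s$
$\sqrt{F{\left(-38 \right)} + f{\left(32 \right)}} = \sqrt{10 \left(-38\right) + 32} = \sqrt{-380 + 32} = \sqrt{-348} = 2 i \sqrt{87}$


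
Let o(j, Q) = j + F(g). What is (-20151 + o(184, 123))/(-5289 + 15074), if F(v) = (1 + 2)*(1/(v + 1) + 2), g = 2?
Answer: -3992/1957 ≈ -2.0399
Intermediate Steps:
F(v) = 6 + 3/(1 + v) (F(v) = 3*(1/(1 + v) + 2) = 3*(2 + 1/(1 + v)) = 6 + 3/(1 + v))
o(j, Q) = 7 + j (o(j, Q) = j + 3*(3 + 2*2)/(1 + 2) = j + 3*(3 + 4)/3 = j + 3*(⅓)*7 = j + 7 = 7 + j)
(-20151 + o(184, 123))/(-5289 + 15074) = (-20151 + (7 + 184))/(-5289 + 15074) = (-20151 + 191)/9785 = -19960*1/9785 = -3992/1957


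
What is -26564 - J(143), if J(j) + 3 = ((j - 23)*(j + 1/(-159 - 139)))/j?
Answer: -568492007/21307 ≈ -26681.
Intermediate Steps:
J(j) = -3 + (-23 + j)*(-1/298 + j)/j (J(j) = -3 + ((j - 23)*(j + 1/(-159 - 139)))/j = -3 + ((-23 + j)*(j + 1/(-298)))/j = -3 + ((-23 + j)*(j - 1/298))/j = -3 + ((-23 + j)*(-1/298 + j))/j = -3 + (-23 + j)*(-1/298 + j)/j)
-26564 - J(143) = -26564 - (-7749/298 + 143 + (23/298)/143) = -26564 - (-7749/298 + 143 + (23/298)*(1/143)) = -26564 - (-7749/298 + 143 + 23/42614) = -26564 - 1*2492859/21307 = -26564 - 2492859/21307 = -568492007/21307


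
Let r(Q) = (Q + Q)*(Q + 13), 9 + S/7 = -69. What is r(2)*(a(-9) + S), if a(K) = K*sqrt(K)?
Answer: -32760 - 1620*I ≈ -32760.0 - 1620.0*I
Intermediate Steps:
S = -546 (S = -63 + 7*(-69) = -63 - 483 = -546)
a(K) = K**(3/2)
r(Q) = 2*Q*(13 + Q) (r(Q) = (2*Q)*(13 + Q) = 2*Q*(13 + Q))
r(2)*(a(-9) + S) = (2*2*(13 + 2))*((-9)**(3/2) - 546) = (2*2*15)*(-27*I - 546) = 60*(-546 - 27*I) = -32760 - 1620*I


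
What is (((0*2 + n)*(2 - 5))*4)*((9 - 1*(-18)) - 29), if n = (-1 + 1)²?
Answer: 0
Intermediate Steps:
n = 0 (n = 0² = 0)
(((0*2 + n)*(2 - 5))*4)*((9 - 1*(-18)) - 29) = (((0*2 + 0)*(2 - 5))*4)*((9 - 1*(-18)) - 29) = (((0 + 0)*(-3))*4)*((9 + 18) - 29) = ((0*(-3))*4)*(27 - 29) = (0*4)*(-2) = 0*(-2) = 0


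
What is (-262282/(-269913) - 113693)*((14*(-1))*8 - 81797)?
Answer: 837845971326381/89971 ≈ 9.3124e+9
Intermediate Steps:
(-262282/(-269913) - 113693)*((14*(-1))*8 - 81797) = (-262282*(-1/269913) - 113693)*(-14*8 - 81797) = (262282/269913 - 113693)*(-112 - 81797) = -30686956427/269913*(-81909) = 837845971326381/89971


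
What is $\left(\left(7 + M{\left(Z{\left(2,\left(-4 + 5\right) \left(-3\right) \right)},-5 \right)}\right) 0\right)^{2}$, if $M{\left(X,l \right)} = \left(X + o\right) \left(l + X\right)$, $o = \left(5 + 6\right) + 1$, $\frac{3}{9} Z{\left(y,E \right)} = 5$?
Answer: $0$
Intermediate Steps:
$Z{\left(y,E \right)} = 15$ ($Z{\left(y,E \right)} = 3 \cdot 5 = 15$)
$o = 12$ ($o = 11 + 1 = 12$)
$M{\left(X,l \right)} = \left(12 + X\right) \left(X + l\right)$ ($M{\left(X,l \right)} = \left(X + 12\right) \left(l + X\right) = \left(12 + X\right) \left(X + l\right)$)
$\left(\left(7 + M{\left(Z{\left(2,\left(-4 + 5\right) \left(-3\right) \right)},-5 \right)}\right) 0\right)^{2} = \left(\left(7 + \left(15^{2} + 12 \cdot 15 + 12 \left(-5\right) + 15 \left(-5\right)\right)\right) 0\right)^{2} = \left(\left(7 + \left(225 + 180 - 60 - 75\right)\right) 0\right)^{2} = \left(\left(7 + 270\right) 0\right)^{2} = \left(277 \cdot 0\right)^{2} = 0^{2} = 0$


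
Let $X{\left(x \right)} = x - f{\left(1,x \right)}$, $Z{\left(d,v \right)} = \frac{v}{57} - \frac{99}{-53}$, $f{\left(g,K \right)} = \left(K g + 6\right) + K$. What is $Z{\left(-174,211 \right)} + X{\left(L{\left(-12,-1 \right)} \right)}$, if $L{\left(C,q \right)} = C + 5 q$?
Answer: $\frac{50057}{3021} \approx 16.57$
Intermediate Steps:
$f{\left(g,K \right)} = 6 + K + K g$ ($f{\left(g,K \right)} = \left(6 + K g\right) + K = 6 + K + K g$)
$Z{\left(d,v \right)} = \frac{99}{53} + \frac{v}{57}$ ($Z{\left(d,v \right)} = v \frac{1}{57} - - \frac{99}{53} = \frac{v}{57} + \frac{99}{53} = \frac{99}{53} + \frac{v}{57}$)
$X{\left(x \right)} = -6 - x$ ($X{\left(x \right)} = x - \left(6 + x + x 1\right) = x - \left(6 + x + x\right) = x - \left(6 + 2 x\right) = -6 - x$)
$Z{\left(-174,211 \right)} + X{\left(L{\left(-12,-1 \right)} \right)} = \left(\frac{99}{53} + \frac{1}{57} \cdot 211\right) - \left(-6 - 5\right) = \left(\frac{99}{53} + \frac{211}{57}\right) - -11 = \frac{16826}{3021} - -11 = \frac{16826}{3021} + \left(-6 + 17\right) = \frac{16826}{3021} + 11 = \frac{50057}{3021}$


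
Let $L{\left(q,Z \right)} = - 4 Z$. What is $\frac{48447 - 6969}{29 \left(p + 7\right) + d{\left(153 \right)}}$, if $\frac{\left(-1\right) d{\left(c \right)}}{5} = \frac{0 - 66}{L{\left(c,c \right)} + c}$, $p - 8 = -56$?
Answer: $- \frac{6346134}{182027} \approx -34.864$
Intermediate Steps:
$p = -48$ ($p = 8 - 56 = -48$)
$d{\left(c \right)} = - \frac{110}{c}$ ($d{\left(c \right)} = - 5 \frac{0 - 66}{- 4 c + c} = - 5 \left(- \frac{66}{\left(-3\right) c}\right) = - 5 \left(- 66 \left(- \frac{1}{3 c}\right)\right) = - 5 \frac{22}{c} = - \frac{110}{c}$)
$\frac{48447 - 6969}{29 \left(p + 7\right) + d{\left(153 \right)}} = \frac{48447 - 6969}{29 \left(-48 + 7\right) - \frac{110}{153}} = \frac{41478}{29 \left(-41\right) - \frac{110}{153}} = \frac{41478}{-1189 - \frac{110}{153}} = \frac{41478}{- \frac{182027}{153}} = 41478 \left(- \frac{153}{182027}\right) = - \frac{6346134}{182027}$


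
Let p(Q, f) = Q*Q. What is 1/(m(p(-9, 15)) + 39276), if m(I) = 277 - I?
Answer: 1/39472 ≈ 2.5334e-5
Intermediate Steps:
p(Q, f) = Q²
1/(m(p(-9, 15)) + 39276) = 1/((277 - 1*(-9)²) + 39276) = 1/((277 - 1*81) + 39276) = 1/((277 - 81) + 39276) = 1/(196 + 39276) = 1/39472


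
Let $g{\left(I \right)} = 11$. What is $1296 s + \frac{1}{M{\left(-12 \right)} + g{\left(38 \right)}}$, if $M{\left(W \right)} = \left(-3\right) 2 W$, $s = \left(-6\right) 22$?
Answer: $- \frac{14198975}{83} \approx -1.7107 \cdot 10^{5}$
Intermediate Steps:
$s = -132$
$M{\left(W \right)} = - 6 W$
$1296 s + \frac{1}{M{\left(-12 \right)} + g{\left(38 \right)}} = 1296 \left(-132\right) + \frac{1}{\left(-6\right) \left(-12\right) + 11} = -171072 + \frac{1}{72 + 11} = -171072 + \frac{1}{83} = - \frac{14198975}{83}$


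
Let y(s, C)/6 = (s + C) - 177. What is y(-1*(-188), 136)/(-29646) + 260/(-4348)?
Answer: -160318/1790289 ≈ -0.089549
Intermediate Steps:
y(s, C) = -1062 + 6*C + 6*s (y(s, C) = 6*((s + C) - 177) = 6*((C + s) - 177) = 6*(-177 + C + s) = -1062 + 6*C + 6*s)
y(-1*(-188), 136)/(-29646) + 260/(-4348) = (-1062 + 6*136 + 6*(-1*(-188)))/(-29646) + 260/(-4348) = (-1062 + 816 + 6*188)*(-1/29646) + 260*(-1/4348) = (-1062 + 816 + 1128)*(-1/29646) - 65/1087 = 882*(-1/29646) - 65/1087 = -49/1647 - 65/1087 = -160318/1790289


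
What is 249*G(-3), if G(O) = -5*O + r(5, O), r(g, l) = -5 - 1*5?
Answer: 1245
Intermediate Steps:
r(g, l) = -10 (r(g, l) = -5 - 5 = -10)
G(O) = -10 - 5*O (G(O) = -5*O - 10 = -10 - 5*O)
249*G(-3) = 249*(-10 - 5*(-3)) = 249*(-10 + 15) = 249*5 = 1245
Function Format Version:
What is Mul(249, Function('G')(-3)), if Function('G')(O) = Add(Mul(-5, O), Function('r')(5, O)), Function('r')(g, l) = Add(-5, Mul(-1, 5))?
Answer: 1245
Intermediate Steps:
Function('r')(g, l) = -10 (Function('r')(g, l) = Add(-5, -5) = -10)
Function('G')(O) = Add(-10, Mul(-5, O)) (Function('G')(O) = Add(Mul(-5, O), -10) = Add(-10, Mul(-5, O)))
Mul(249, Function('G')(-3)) = Mul(249, Add(-10, Mul(-5, -3))) = Mul(249, Add(-10, 15)) = Mul(249, 5) = 1245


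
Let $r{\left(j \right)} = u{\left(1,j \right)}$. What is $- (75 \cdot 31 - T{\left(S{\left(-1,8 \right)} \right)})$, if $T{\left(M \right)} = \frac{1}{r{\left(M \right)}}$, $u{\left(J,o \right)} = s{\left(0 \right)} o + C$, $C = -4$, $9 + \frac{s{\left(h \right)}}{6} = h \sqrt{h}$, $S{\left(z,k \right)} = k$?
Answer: $- \frac{1013701}{436} \approx -2325.0$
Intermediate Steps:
$s{\left(h \right)} = -54 + 6 h^{\frac{3}{2}}$ ($s{\left(h \right)} = -54 + 6 h \sqrt{h} = -54 + 6 h^{\frac{3}{2}}$)
$u{\left(J,o \right)} = -4 - 54 o$ ($u{\left(J,o \right)} = \left(-54 + 6 \cdot 0^{\frac{3}{2}}\right) o - 4 = \left(-54 + 6 \cdot 0\right) o - 4 = \left(-54 + 0\right) o - 4 = - 54 o - 4 = -4 - 54 o$)
$r{\left(j \right)} = -4 - 54 j$
$T{\left(M \right)} = \frac{1}{-4 - 54 M}$
$- (75 \cdot 31 - T{\left(S{\left(-1,8 \right)} \right)}) = - (75 \cdot 31 - - \frac{1}{4 + 54 \cdot 8}) = - (2325 - - \frac{1}{4 + 432}) = - (2325 - - \frac{1}{436}) = - (2325 + \frac{1}{436}) = \left(-1\right) \frac{1013701}{436} = - \frac{1013701}{436}$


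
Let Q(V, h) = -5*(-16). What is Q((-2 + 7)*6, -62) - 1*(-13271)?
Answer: 13351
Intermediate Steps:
Q(V, h) = 80
Q((-2 + 7)*6, -62) - 1*(-13271) = 80 - 1*(-13271) = 80 + 13271 = 13351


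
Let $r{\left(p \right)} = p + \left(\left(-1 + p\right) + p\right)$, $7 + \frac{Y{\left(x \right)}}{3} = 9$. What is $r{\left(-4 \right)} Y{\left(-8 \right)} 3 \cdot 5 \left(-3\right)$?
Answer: $3510$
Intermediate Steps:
$Y{\left(x \right)} = 6$ ($Y{\left(x \right)} = -21 + 3 \cdot 9 = -21 + 27 = 6$)
$r{\left(p \right)} = -1 + 3 p$ ($r{\left(p \right)} = p + \left(-1 + 2 p\right) = -1 + 3 p$)
$r{\left(-4 \right)} Y{\left(-8 \right)} 3 \cdot 5 \left(-3\right) = \left(-1 + 3 \left(-4\right)\right) 6 \cdot 3 \cdot 5 \left(-3\right) = \left(-1 - 12\right) 6 \cdot 15 \left(-3\right) = \left(-13\right) 6 \left(-45\right) = \left(-78\right) \left(-45\right) = 3510$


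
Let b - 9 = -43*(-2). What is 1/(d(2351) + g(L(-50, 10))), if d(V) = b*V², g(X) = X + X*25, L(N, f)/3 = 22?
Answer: 1/525085811 ≈ 1.9044e-9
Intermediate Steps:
L(N, f) = 66 (L(N, f) = 3*22 = 66)
g(X) = 26*X (g(X) = X + 25*X = 26*X)
b = 95 (b = 9 - 43*(-2) = 9 + 86 = 95)
d(V) = 95*V²
1/(d(2351) + g(L(-50, 10))) = 1/(95*2351² + 26*66) = 1/(95*5527201 + 1716) = 1/(525084095 + 1716) = 1/525085811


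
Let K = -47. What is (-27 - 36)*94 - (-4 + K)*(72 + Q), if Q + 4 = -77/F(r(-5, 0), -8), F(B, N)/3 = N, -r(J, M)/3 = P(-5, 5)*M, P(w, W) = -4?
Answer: -18323/8 ≈ -2290.4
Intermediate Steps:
r(J, M) = 12*M (r(J, M) = -(-12)*M = 12*M)
F(B, N) = 3*N
Q = -19/24 (Q = -4 - 77/(3*(-8)) = -4 - 77/(-24) = -4 - 77*(-1/24) = -4 + 77/24 = -19/24 ≈ -0.79167)
(-27 - 36)*94 - (-4 + K)*(72 + Q) = (-27 - 36)*94 - (-4 - 47)*(72 - 19/24) = -63*94 - (-51)*1709/24 = -5922 - 1*(-29053/8) = -5922 + 29053/8 = -18323/8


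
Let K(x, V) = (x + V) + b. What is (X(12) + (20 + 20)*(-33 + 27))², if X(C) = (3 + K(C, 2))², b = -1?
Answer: 256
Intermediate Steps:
K(x, V) = -1 + V + x (K(x, V) = (x + V) - 1 = (V + x) - 1 = -1 + V + x)
X(C) = (4 + C)² (X(C) = (3 + (-1 + 2 + C))² = (3 + (1 + C))² = (4 + C)²)
(X(12) + (20 + 20)*(-33 + 27))² = ((4 + 12)² + (20 + 20)*(-33 + 27))² = (16² + 40*(-6))² = (256 - 240)² = 16² = 256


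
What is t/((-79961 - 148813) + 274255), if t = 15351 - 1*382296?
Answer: -366945/45481 ≈ -8.0681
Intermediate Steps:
t = -366945 (t = 15351 - 382296 = -366945)
t/((-79961 - 148813) + 274255) = -366945/((-79961 - 148813) + 274255) = -366945/(-228774 + 274255) = -366945/45481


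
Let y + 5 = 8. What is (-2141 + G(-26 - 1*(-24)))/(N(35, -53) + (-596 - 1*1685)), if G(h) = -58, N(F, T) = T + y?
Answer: 733/777 ≈ 0.94337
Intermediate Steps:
y = 3 (y = -5 + 8 = 3)
N(F, T) = 3 + T (N(F, T) = T + 3 = 3 + T)
(-2141 + G(-26 - 1*(-24)))/(N(35, -53) + (-596 - 1*1685)) = (-2141 - 58)/((3 - 53) + (-596 - 1*1685)) = -2199/(-50 + (-596 - 1685)) = -2199/(-50 - 2281) = -2199/(-2331) = -2199*(-1/2331) = 733/777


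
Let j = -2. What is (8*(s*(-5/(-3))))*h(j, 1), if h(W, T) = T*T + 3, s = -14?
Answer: -2240/3 ≈ -746.67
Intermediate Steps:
h(W, T) = 3 + T² (h(W, T) = T² + 3 = 3 + T²)
(8*(s*(-5/(-3))))*h(j, 1) = (8*(-(-70)/(-3)))*(3 + 1²) = (8*(-(-70)*(-1)/3))*(3 + 1) = (8*(-14*5/3))*4 = (8*(-70/3))*4 = -560/3*4 = -2240/3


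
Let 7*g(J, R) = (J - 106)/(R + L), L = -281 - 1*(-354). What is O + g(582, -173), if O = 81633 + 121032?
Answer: 5066608/25 ≈ 2.0266e+5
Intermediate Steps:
L = 73 (L = -281 + 354 = 73)
g(J, R) = (-106 + J)/(7*(73 + R)) (g(J, R) = ((J - 106)/(R + 73))/7 = ((-106 + J)/(73 + R))/7 = (-106 + J)/(7*(73 + R)))
O = 202665
O + g(582, -173) = 202665 + (-106 + 582)/(7*(73 - 173)) = 202665 + (⅐)*476/(-100) = 202665 + (⅐)*(-1/100)*476 = 202665 - 17/25 = 5066608/25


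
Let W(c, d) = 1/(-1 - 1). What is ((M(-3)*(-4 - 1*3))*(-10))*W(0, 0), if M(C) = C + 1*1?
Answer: 70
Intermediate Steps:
W(c, d) = -½ (W(c, d) = 1/(-2) = -½)
M(C) = 1 + C (M(C) = C + 1 = 1 + C)
((M(-3)*(-4 - 1*3))*(-10))*W(0, 0) = (((1 - 3)*(-4 - 1*3))*(-10))*(-½) = (-2*(-4 - 3)*(-10))*(-½) = (-2*(-7)*(-10))*(-½) = (14*(-10))*(-½) = -140*(-½) = 70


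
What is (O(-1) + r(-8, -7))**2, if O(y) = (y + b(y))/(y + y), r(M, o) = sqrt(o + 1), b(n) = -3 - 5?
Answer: 57/4 + 9*I*sqrt(6) ≈ 14.25 + 22.045*I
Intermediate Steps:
b(n) = -8
r(M, o) = sqrt(1 + o)
O(y) = (-8 + y)/(2*y) (O(y) = (y - 8)/(y + y) = (-8 + y)/((2*y)) = (-8 + y)*(1/(2*y)) = (-8 + y)/(2*y))
(O(-1) + r(-8, -7))**2 = ((1/2)*(-8 - 1)/(-1) + sqrt(1 - 7))**2 = ((1/2)*(-1)*(-9) + sqrt(-6))**2 = (9/2 + I*sqrt(6))**2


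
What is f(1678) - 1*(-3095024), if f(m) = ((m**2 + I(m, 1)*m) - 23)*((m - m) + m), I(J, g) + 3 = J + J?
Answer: 14168762634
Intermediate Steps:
I(J, g) = -3 + 2*J (I(J, g) = -3 + (J + J) = -3 + 2*J)
f(m) = m*(-23 + m**2 + m*(-3 + 2*m)) (f(m) = ((m**2 + (-3 + 2*m)*m) - 23)*((m - m) + m) = ((m**2 + m*(-3 + 2*m)) - 23)*(0 + m) = (-23 + m**2 + m*(-3 + 2*m))*m = m*(-23 + m**2 + m*(-3 + 2*m)))
f(1678) - 1*(-3095024) = 1678*(-23 - 3*1678 + 3*1678**2) - 1*(-3095024) = 1678*(-23 - 5034 + 3*2815684) + 3095024 = 1678*(-23 - 5034 + 8447052) + 3095024 = 1678*8441995 + 3095024 = 14165667610 + 3095024 = 14168762634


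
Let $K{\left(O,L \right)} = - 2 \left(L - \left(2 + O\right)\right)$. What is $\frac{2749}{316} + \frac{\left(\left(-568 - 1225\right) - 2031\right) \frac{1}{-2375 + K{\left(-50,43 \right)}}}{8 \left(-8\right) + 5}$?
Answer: $\frac{413514003}{47672708} \approx 8.674$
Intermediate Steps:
$K{\left(O,L \right)} = 4 - 2 L + 2 O$ ($K{\left(O,L \right)} = - 2 \left(-2 + L - O\right) = 4 - 2 L + 2 O$)
$\frac{2749}{316} + \frac{\left(\left(-568 - 1225\right) - 2031\right) \frac{1}{-2375 + K{\left(-50,43 \right)}}}{8 \left(-8\right) + 5} = \frac{2749}{316} + \frac{\left(\left(-568 - 1225\right) - 2031\right) \frac{1}{-2375 + \left(4 - 86 + 2 \left(-50\right)\right)}}{8 \left(-8\right) + 5} = 2749 \cdot \frac{1}{316} + \frac{\left(\left(-568 - 1225\right) - 2031\right) \frac{1}{-2375 - 182}}{-64 + 5} = \frac{2749}{316} + \frac{\left(-1793 - 2031\right) \frac{1}{-2375 - 182}}{-59} = \frac{2749}{316} + - \frac{3824}{-2557} \left(- \frac{1}{59}\right) = \frac{2749}{316} + \left(-3824\right) \left(- \frac{1}{2557}\right) \left(- \frac{1}{59}\right) = \frac{2749}{316} + \frac{3824}{2557} \left(- \frac{1}{59}\right) = \frac{2749}{316} - \frac{3824}{150863} = \frac{413514003}{47672708}$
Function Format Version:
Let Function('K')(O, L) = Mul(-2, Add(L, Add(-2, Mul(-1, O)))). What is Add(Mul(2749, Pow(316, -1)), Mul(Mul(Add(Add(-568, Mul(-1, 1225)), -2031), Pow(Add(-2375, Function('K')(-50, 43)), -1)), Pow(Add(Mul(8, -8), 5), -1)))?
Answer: Rational(413514003, 47672708) ≈ 8.6740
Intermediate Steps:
Function('K')(O, L) = Add(4, Mul(-2, L), Mul(2, O)) (Function('K')(O, L) = Mul(-2, Add(-2, L, Mul(-1, O))) = Add(4, Mul(-2, L), Mul(2, O)))
Add(Mul(2749, Pow(316, -1)), Mul(Mul(Add(Add(-568, Mul(-1, 1225)), -2031), Pow(Add(-2375, Function('K')(-50, 43)), -1)), Pow(Add(Mul(8, -8), 5), -1))) = Add(Mul(2749, Pow(316, -1)), Mul(Mul(Add(Add(-568, Mul(-1, 1225)), -2031), Pow(Add(-2375, Add(4, Mul(-2, 43), Mul(2, -50))), -1)), Pow(Add(Mul(8, -8), 5), -1))) = Add(Mul(2749, Rational(1, 316)), Mul(Mul(Add(Add(-568, -1225), -2031), Pow(Add(-2375, Add(4, -86, -100)), -1)), Pow(Add(-64, 5), -1))) = Add(Rational(2749, 316), Mul(Mul(Add(-1793, -2031), Pow(Add(-2375, -182), -1)), Pow(-59, -1))) = Add(Rational(2749, 316), Mul(Mul(-3824, Pow(-2557, -1)), Rational(-1, 59))) = Add(Rational(2749, 316), Mul(Mul(-3824, Rational(-1, 2557)), Rational(-1, 59))) = Add(Rational(2749, 316), Mul(Rational(3824, 2557), Rational(-1, 59))) = Add(Rational(2749, 316), Rational(-3824, 150863)) = Rational(413514003, 47672708)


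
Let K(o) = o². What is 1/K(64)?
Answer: 1/4096 ≈ 0.00024414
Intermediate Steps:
1/K(64) = 1/(64²) = 1/4096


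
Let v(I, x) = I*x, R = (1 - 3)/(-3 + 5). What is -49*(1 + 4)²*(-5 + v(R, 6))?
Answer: 13475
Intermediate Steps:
R = -1 (R = -2/2 = -2*½ = -1)
-49*(1 + 4)²*(-5 + v(R, 6)) = -49*(1 + 4)²*(-5 - 1*6) = -49*5²*(-5 - 6) = -1225*(-11) = -49*(-275) = 13475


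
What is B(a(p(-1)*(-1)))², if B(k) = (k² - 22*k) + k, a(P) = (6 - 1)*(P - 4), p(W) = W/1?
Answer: 291600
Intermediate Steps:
p(W) = W (p(W) = W*1 = W)
a(P) = -20 + 5*P (a(P) = 5*(-4 + P) = -20 + 5*P)
B(k) = k² - 21*k
B(a(p(-1)*(-1)))² = ((-20 + 5*(-1*(-1)))*(-21 + (-20 + 5*(-1*(-1)))))² = ((-20 + 5*1)*(-21 + (-20 + 5*1)))² = ((-20 + 5)*(-21 + (-20 + 5)))² = (-15*(-21 - 15))² = (-15*(-36))² = 540² = 291600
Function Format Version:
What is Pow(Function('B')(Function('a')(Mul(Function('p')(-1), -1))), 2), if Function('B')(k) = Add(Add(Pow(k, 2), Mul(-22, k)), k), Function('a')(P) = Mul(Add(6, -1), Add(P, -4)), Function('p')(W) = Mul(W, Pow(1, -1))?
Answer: 291600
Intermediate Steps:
Function('p')(W) = W (Function('p')(W) = Mul(W, 1) = W)
Function('a')(P) = Add(-20, Mul(5, P)) (Function('a')(P) = Mul(5, Add(-4, P)) = Add(-20, Mul(5, P)))
Function('B')(k) = Add(Pow(k, 2), Mul(-21, k))
Pow(Function('B')(Function('a')(Mul(Function('p')(-1), -1))), 2) = Pow(Mul(Add(-20, Mul(5, Mul(-1, -1))), Add(-21, Add(-20, Mul(5, Mul(-1, -1))))), 2) = Pow(Mul(Add(-20, Mul(5, 1)), Add(-21, Add(-20, Mul(5, 1)))), 2) = Pow(Mul(Add(-20, 5), Add(-21, Add(-20, 5))), 2) = Pow(Mul(-15, Add(-21, -15)), 2) = Pow(Mul(-15, -36), 2) = Pow(540, 2) = 291600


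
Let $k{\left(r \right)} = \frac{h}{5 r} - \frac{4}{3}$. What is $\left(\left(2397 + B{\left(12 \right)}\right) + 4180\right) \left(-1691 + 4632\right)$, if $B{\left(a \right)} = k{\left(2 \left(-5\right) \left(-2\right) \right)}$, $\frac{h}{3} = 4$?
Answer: $\frac{1450454144}{75} \approx 1.9339 \cdot 10^{7}$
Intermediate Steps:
$h = 12$ ($h = 3 \cdot 4 = 12$)
$k{\left(r \right)} = - \frac{4}{3} + \frac{12}{5 r}$ ($k{\left(r \right)} = \frac{12}{5 r} - \frac{4}{3} = - \frac{4}{3} + \frac{12}{5 r}$)
$B{\left(a \right)} = - \frac{91}{75}$ ($B{\left(a \right)} = \frac{4 \left(9 - 5 \cdot 2 \left(-5\right) \left(-2\right)\right)}{15 \cdot 2 \left(-5\right) \left(-2\right)} = \frac{4 \left(9 - 5 \left(\left(-10\right) \left(-2\right)\right)\right)}{15 \left(\left(-10\right) \left(-2\right)\right)} = \frac{4 \left(9 - 100\right)}{15 \cdot 20} = \frac{4}{15} \cdot \frac{1}{20} \left(9 - 100\right) = \frac{4}{15} \cdot \frac{1}{20} \left(-91\right) = - \frac{91}{75}$)
$\left(\left(2397 + B{\left(12 \right)}\right) + 4180\right) \left(-1691 + 4632\right) = \left(\left(2397 - \frac{91}{75}\right) + 4180\right) \left(-1691 + 4632\right) = \left(\frac{179684}{75} + 4180\right) 2941 = \frac{493184}{75} \cdot 2941 = \frac{1450454144}{75}$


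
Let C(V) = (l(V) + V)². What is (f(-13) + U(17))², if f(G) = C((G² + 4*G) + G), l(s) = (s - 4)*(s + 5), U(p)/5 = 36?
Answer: 14662351210534416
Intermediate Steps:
U(p) = 180 (U(p) = 5*36 = 180)
l(s) = (-4 + s)*(5 + s)
C(V) = (-20 + V² + 2*V)² (C(V) = ((-20 + V + V²) + V)² = (-20 + V² + 2*V)²)
f(G) = (-20 + (G² + 5*G)² + 2*G² + 10*G)² (f(G) = (-20 + ((G² + 4*G) + G)² + 2*((G² + 4*G) + G))² = (-20 + (G² + 5*G)² + 2*(G² + 5*G))² = (-20 + (G² + 5*G)² + (2*G² + 10*G))² = (-20 + (G² + 5*G)² + 2*G² + 10*G)²)
(f(-13) + U(17))² = ((-20 + (-13)²*(5 - 13)² + 2*(-13)*(5 - 13))² + 180)² = ((-20 + 169*(-8)² + 2*(-13)*(-8))² + 180)² = ((-20 + 169*64 + 208)² + 180)² = ((-20 + 10816 + 208)² + 180)² = (11004² + 180)² = (121088016 + 180)² = 121088196² = 14662351210534416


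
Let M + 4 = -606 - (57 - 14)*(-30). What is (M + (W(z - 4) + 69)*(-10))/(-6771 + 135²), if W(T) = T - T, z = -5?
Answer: -5/5727 ≈ -0.00087306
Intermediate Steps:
W(T) = 0
M = 680 (M = -4 + (-606 - (57 - 14)*(-30)) = -4 + (-606 - 43*(-30)) = -4 + (-606 - 1*(-1290)) = -4 + (-606 + 1290) = -4 + 684 = 680)
(M + (W(z - 4) + 69)*(-10))/(-6771 + 135²) = (680 + (0 + 69)*(-10))/(-6771 + 135²) = (680 + 69*(-10))/(-6771 + 18225) = (680 - 690)/11454 = -10*1/11454 = -5/5727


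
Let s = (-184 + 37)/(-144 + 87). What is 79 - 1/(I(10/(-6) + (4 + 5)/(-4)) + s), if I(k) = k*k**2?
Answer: 149182067/1887965 ≈ 79.017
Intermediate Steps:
I(k) = k**3
s = 49/19 (s = -147/(-57) = -147*(-1/57) = 49/19 ≈ 2.5789)
79 - 1/(I(10/(-6) + (4 + 5)/(-4)) + s) = 79 - 1/((10/(-6) + (4 + 5)/(-4))**3 + 49/19) = 79 - 1/((10*(-1/6) + 9*(-1/4))**3 + 49/19) = 79 - 1/((-5/3 - 9/4)**3 + 49/19) = 79 - 1/((-47/12)**3 + 49/19) = 79 - 1/(-103823/1728 + 49/19) = 79 - 1/(-1887965/32832) = 79 - 1*(-32832/1887965) = 79 + 32832/1887965 = 149182067/1887965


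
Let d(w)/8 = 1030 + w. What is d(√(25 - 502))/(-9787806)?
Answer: -4120/4893903 - 4*I*√53/1631301 ≈ -0.00084186 - 1.7851e-5*I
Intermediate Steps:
d(w) = 8240 + 8*w (d(w) = 8*(1030 + w) = 8240 + 8*w)
d(√(25 - 502))/(-9787806) = (8240 + 8*√(25 - 502))/(-9787806) = (8240 + 8*√(-477))*(-1/9787806) = (8240 + 8*(3*I*√53))*(-1/9787806) = (8240 + 24*I*√53)*(-1/9787806) = -4120/4893903 - 4*I*√53/1631301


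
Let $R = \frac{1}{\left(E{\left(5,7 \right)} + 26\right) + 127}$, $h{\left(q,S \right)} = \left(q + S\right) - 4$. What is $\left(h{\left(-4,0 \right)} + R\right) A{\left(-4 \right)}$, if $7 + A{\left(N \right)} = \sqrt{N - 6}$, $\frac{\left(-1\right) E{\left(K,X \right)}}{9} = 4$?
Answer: $\frac{6545}{117} - \frac{935 i \sqrt{10}}{117} \approx 55.94 - 25.271 i$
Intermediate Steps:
$E{\left(K,X \right)} = -36$ ($E{\left(K,X \right)} = \left(-9\right) 4 = -36$)
$A{\left(N \right)} = -7 + \sqrt{-6 + N}$ ($A{\left(N \right)} = -7 + \sqrt{N - 6} = -7 + \sqrt{-6 + N}$)
$h{\left(q,S \right)} = -4 + S + q$ ($h{\left(q,S \right)} = \left(S + q\right) - 4 = -4 + S + q$)
$R = \frac{1}{117}$ ($R = \frac{1}{\left(-36 + 26\right) + 127} = \frac{1}{-10 + 127} = \frac{1}{117} \approx 0.008547$)
$\left(h{\left(-4,0 \right)} + R\right) A{\left(-4 \right)} = \left(\left(-4 + 0 - 4\right) + \frac{1}{117}\right) \left(-7 + \sqrt{-6 - 4}\right) = \left(-8 + \frac{1}{117}\right) \left(-7 + \sqrt{-10}\right) = - \frac{935 \left(-7 + i \sqrt{10}\right)}{117} = \frac{6545}{117} - \frac{935 i \sqrt{10}}{117}$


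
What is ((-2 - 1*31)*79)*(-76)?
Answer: 198132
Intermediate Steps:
((-2 - 1*31)*79)*(-76) = ((-2 - 31)*79)*(-76) = -33*79*(-76) = -2607*(-76) = 198132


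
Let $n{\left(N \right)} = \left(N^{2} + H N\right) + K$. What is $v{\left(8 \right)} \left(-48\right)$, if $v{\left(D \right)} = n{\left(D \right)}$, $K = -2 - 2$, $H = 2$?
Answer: $-3648$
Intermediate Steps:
$K = -4$ ($K = -2 - 2 = -4$)
$n{\left(N \right)} = -4 + N^{2} + 2 N$ ($n{\left(N \right)} = \left(N^{2} + 2 N\right) - 4 = -4 + N^{2} + 2 N$)
$v{\left(D \right)} = -4 + D^{2} + 2 D$
$v{\left(8 \right)} \left(-48\right) = \left(-4 + 8^{2} + 2 \cdot 8\right) \left(-48\right) = \left(-4 + 64 + 16\right) \left(-48\right) = 76 \left(-48\right) = -3648$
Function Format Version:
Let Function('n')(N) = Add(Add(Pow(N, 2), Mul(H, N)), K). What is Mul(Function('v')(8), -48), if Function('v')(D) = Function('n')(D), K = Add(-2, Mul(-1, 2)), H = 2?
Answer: -3648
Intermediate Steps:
K = -4 (K = Add(-2, -2) = -4)
Function('n')(N) = Add(-4, Pow(N, 2), Mul(2, N)) (Function('n')(N) = Add(Add(Pow(N, 2), Mul(2, N)), -4) = Add(-4, Pow(N, 2), Mul(2, N)))
Function('v')(D) = Add(-4, Pow(D, 2), Mul(2, D))
Mul(Function('v')(8), -48) = Mul(Add(-4, Pow(8, 2), Mul(2, 8)), -48) = Mul(Add(-4, 64, 16), -48) = Mul(76, -48) = -3648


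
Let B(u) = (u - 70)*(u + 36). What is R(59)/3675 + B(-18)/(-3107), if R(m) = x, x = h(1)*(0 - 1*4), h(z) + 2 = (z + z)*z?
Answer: 1584/3107 ≈ 0.50982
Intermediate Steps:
B(u) = (-70 + u)*(36 + u)
h(z) = -2 + 2*z**2 (h(z) = -2 + (z + z)*z = -2 + (2*z)*z = -2 + 2*z**2)
x = 0 (x = (-2 + 2*1**2)*(0 - 1*4) = (-2 + 2*1)*(0 - 4) = (-2 + 2)*(-4) = 0*(-4) = 0)
R(m) = 0
R(59)/3675 + B(-18)/(-3107) = 0/3675 + (-2520 + (-18)**2 - 34*(-18))/(-3107) = 0*(1/3675) + (-2520 + 324 + 612)*(-1/3107) = 0 - 1584*(-1/3107) = 0 + 1584/3107 = 1584/3107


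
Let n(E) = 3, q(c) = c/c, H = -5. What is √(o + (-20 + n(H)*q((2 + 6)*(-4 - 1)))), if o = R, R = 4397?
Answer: 2*√1095 ≈ 66.182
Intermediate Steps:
q(c) = 1
o = 4397
√(o + (-20 + n(H)*q((2 + 6)*(-4 - 1)))) = √(4397 + (-20 + 3*1)) = √(4397 + (-20 + 3)) = √(4397 - 17) = √4380 = 2*√1095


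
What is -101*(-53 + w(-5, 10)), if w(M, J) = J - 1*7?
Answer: 5050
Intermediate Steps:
w(M, J) = -7 + J (w(M, J) = J - 7 = -7 + J)
-101*(-53 + w(-5, 10)) = -101*(-53 + (-7 + 10)) = -101*(-53 + 3) = -101*(-50) = 5050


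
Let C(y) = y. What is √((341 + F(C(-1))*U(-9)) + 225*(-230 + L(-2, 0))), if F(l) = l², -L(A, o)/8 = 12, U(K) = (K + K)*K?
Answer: I*√72847 ≈ 269.9*I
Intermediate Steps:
U(K) = 2*K² (U(K) = (2*K)*K = 2*K²)
L(A, o) = -96 (L(A, o) = -8*12 = -96)
√((341 + F(C(-1))*U(-9)) + 225*(-230 + L(-2, 0))) = √((341 + (-1)²*(2*(-9)²)) + 225*(-230 - 96)) = √((341 + 1*(2*81)) + 225*(-326)) = √((341 + 1*162) - 73350) = √((341 + 162) - 73350) = √(503 - 73350) = √(-72847) = I*√72847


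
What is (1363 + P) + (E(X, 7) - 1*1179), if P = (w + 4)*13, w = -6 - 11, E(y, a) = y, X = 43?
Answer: 58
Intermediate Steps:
w = -17
P = -169 (P = (-17 + 4)*13 = -13*13 = -169)
(1363 + P) + (E(X, 7) - 1*1179) = (1363 - 169) + (43 - 1*1179) = 1194 + (43 - 1179) = 1194 - 1136 = 58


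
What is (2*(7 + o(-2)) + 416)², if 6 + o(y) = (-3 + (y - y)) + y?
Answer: 166464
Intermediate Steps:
o(y) = -9 + y (o(y) = -6 + ((-3 + (y - y)) + y) = -6 + ((-3 + 0) + y) = -6 + (-3 + y) = -9 + y)
(2*(7 + o(-2)) + 416)² = (2*(7 + (-9 - 2)) + 416)² = (2*(7 - 11) + 416)² = (2*(-4) + 416)² = (-8 + 416)² = 408² = 166464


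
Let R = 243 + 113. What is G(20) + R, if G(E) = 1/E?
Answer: 7121/20 ≈ 356.05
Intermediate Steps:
R = 356
G(20) + R = 1/20 + 356 = 7121/20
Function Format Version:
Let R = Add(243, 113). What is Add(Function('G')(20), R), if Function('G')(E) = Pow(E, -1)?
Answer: Rational(7121, 20) ≈ 356.05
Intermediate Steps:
R = 356
Add(Function('G')(20), R) = Add(Pow(20, -1), 356) = Add(Rational(1, 20), 356) = Rational(7121, 20)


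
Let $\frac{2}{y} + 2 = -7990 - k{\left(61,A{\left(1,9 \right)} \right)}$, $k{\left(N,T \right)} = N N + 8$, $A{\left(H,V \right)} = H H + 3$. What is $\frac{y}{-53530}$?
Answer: $\frac{1}{313712565} \approx 3.1876 \cdot 10^{-9}$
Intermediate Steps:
$A{\left(H,V \right)} = 3 + H^{2}$ ($A{\left(H,V \right)} = H^{2} + 3 = 3 + H^{2}$)
$k{\left(N,T \right)} = 8 + N^{2}$ ($k{\left(N,T \right)} = N^{2} + 8 = 8 + N^{2}$)
$y = - \frac{2}{11721}$ ($y = \frac{2}{-2 - 11719} = \frac{2}{-11721} = 2 \left(- \frac{1}{11721}\right) = - \frac{2}{11721} \approx -0.00017063$)
$\frac{y}{-53530} = - \frac{2}{11721 \left(-53530\right)} = \left(- \frac{2}{11721}\right) \left(- \frac{1}{53530}\right) = \frac{1}{313712565}$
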